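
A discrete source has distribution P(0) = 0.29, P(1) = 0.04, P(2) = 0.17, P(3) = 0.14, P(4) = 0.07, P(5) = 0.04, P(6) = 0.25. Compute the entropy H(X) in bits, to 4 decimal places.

2.4897 bits

H = −Σ pᵢ log₂ pᵢ.
−0.29·log₂(0.29) = 0.5179
−0.04·log₂(0.04) = 0.1858
−0.17·log₂(0.17) = 0.4346
−0.14·log₂(0.14) = 0.3971
−0.07·log₂(0.07) = 0.2686
−0.04·log₂(0.04) = 0.1858
−0.25·log₂(0.25) = 0.5000
Sum ≈ 2.4897 → 2.4897 bits.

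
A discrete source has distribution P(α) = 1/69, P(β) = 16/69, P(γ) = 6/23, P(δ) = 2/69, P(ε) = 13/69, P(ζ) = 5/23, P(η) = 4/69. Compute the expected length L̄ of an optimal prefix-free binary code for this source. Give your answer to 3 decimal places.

Repeatedly combine the two least-probable nodes; the expected code length is the sum of the merged weights.
merge 1/69 + 2/69 → 1/23
merge 1/23 + 4/69 → 7/69
merge 7/69 + 13/69 → 20/69
merge 5/23 + 16/69 → 31/69
merge 6/23 + 20/69 → 38/69
merge 31/69 + 38/69 → 1
L = 1/23 + 7/69 + 20/69 + 31/69 + 38/69 + 1 = 56/23 ≈ 2.435 bits/symbol.

2.435 bits/symbol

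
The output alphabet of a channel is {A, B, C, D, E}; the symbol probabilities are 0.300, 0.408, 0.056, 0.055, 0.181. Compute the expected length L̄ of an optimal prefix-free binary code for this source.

1.995 bits/symbol

Repeatedly combine the two least-probable nodes; the expected code length is the sum of the merged weights.
merge 11/200 + 7/125 → 111/1000
merge 111/1000 + 181/1000 → 73/250
merge 73/250 + 3/10 → 74/125
merge 51/125 + 74/125 → 1
L = 111/1000 + 73/250 + 74/125 + 1 = 399/200 = 1.995 bits/symbol.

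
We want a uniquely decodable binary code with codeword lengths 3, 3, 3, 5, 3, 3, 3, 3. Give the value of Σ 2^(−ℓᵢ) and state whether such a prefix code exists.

With common denominator 2^5 = 32: Σ 2^(−ℓᵢ) = 4/32 + 4/32 + 4/32 + 1/32 + 4/32 + 4/32 + 4/32 + 4/32 = 29/32 = 0.90625.
Kraft's inequality requires Σ ≤ 1; here Σ = 0.90625 ≤ 1, so such a prefix code exists.

0.90625; yes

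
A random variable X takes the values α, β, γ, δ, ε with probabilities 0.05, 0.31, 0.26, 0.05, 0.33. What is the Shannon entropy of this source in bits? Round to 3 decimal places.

1.989 bits

H = −Σ pᵢ log₂ pᵢ.
−0.05·log₂(0.05) = 0.2161
−0.31·log₂(0.31) = 0.5238
−0.26·log₂(0.26) = 0.5053
−0.05·log₂(0.05) = 0.2161
−0.33·log₂(0.33) = 0.5278
Sum ≈ 1.9891 → 1.989 bits.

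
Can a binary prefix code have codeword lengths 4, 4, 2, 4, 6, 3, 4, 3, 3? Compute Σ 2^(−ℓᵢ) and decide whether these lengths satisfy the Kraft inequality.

0.890625; yes

With common denominator 2^6 = 64: Σ 2^(−ℓᵢ) = 4/64 + 4/64 + 16/64 + 4/64 + 1/64 + 8/64 + 4/64 + 8/64 + 8/64 = 57/64 = 0.890625.
Kraft's inequality requires Σ ≤ 1; here Σ = 0.890625 ≤ 1, so such a prefix code exists.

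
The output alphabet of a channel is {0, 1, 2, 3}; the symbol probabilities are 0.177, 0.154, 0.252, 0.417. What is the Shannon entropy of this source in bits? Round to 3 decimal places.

H = −Σ pᵢ log₂ pᵢ.
−0.177·log₂(0.177) = 0.4422
−0.154·log₂(0.154) = 0.4156
−0.252·log₂(0.252) = 0.5011
−0.417·log₂(0.417) = 0.5262
Sum ≈ 1.8851 → 1.885 bits.

1.885 bits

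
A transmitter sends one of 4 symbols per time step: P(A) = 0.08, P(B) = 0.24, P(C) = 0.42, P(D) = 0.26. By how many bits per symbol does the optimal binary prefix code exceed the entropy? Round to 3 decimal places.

0.083 bits

Entropy H = −Σ p log₂ p ≈ 1.8166 bits.
Huffman merges: 2/25+6/25→8/25; 13/50+8/25→29/50; 21/50+29/50→1. L = 19/10 ≈ 1.9000.
L − H = 1.9000 − 1.8166 = 0.083 bits.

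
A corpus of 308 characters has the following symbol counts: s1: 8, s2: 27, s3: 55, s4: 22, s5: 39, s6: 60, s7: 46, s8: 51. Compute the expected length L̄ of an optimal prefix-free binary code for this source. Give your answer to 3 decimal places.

Probabilities are the counts divided by 308.
Repeatedly combine the two least-probable nodes; the expected code length is the sum of the merged weights.
merge 2/77 + 1/14 → 15/154
merge 27/308 + 15/154 → 57/308
merge 39/308 + 23/154 → 85/308
merge 51/308 + 5/28 → 53/154
merge 57/308 + 15/77 → 117/308
merge 85/308 + 53/154 → 191/308
merge 117/308 + 191/308 → 1
L = 15/154 + 57/308 + 85/308 + 53/154 + 117/308 + 191/308 + 1 = 447/154 ≈ 2.903 bits/symbol.

2.903 bits/symbol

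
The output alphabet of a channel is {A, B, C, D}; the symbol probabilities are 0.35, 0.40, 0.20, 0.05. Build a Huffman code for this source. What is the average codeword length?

1.85 bits/symbol

Repeatedly combine the two least-probable nodes; the expected code length is the sum of the merged weights.
merge 1/20 + 1/5 → 1/4
merge 1/4 + 7/20 → 3/5
merge 2/5 + 3/5 → 1
L = 1/4 + 3/5 + 1 = 37/20 = 1.85 bits/symbol.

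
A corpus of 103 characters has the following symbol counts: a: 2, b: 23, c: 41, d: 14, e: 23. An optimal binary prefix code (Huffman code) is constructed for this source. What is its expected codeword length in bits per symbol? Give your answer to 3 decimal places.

Probabilities are the counts divided by 103.
Repeatedly combine the two least-probable nodes; the expected code length is the sum of the merged weights.
merge 2/103 + 14/103 → 16/103
merge 16/103 + 23/103 → 39/103
merge 23/103 + 39/103 → 62/103
merge 41/103 + 62/103 → 1
L = 16/103 + 39/103 + 62/103 + 1 = 220/103 ≈ 2.136 bits/symbol.

2.136 bits/symbol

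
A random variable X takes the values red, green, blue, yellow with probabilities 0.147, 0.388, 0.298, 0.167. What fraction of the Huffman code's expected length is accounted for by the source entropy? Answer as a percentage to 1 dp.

98.0%

Entropy H = −Σ p log₂ p ≈ 1.8883 bits.
Huffman merges: 147/1000+167/1000→157/500; 149/500+157/500→153/250; 97/250+153/250→1. L = 963/500 ≈ 1.9260.
Efficiency = H/L = 1.8883/1.9260 = 98.0%.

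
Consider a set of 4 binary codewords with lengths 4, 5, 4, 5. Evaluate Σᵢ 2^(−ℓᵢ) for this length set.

With common denominator 2^5 = 32: Σ 2^(−ℓᵢ) = 2/32 + 1/32 + 2/32 + 1/32 = 6/32 = 0.1875.

0.1875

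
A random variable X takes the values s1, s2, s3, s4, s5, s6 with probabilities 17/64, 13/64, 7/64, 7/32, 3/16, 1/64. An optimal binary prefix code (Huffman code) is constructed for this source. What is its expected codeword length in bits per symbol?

Repeatedly combine the two least-probable nodes; the expected code length is the sum of the merged weights.
merge 1/64 + 7/64 → 1/8
merge 1/8 + 3/16 → 5/16
merge 13/64 + 7/32 → 27/64
merge 17/64 + 5/16 → 37/64
merge 27/64 + 37/64 → 1
L = 1/8 + 5/16 + 27/64 + 37/64 + 1 = 39/16 = 2.4375 bits/symbol.

2.4375 bits/symbol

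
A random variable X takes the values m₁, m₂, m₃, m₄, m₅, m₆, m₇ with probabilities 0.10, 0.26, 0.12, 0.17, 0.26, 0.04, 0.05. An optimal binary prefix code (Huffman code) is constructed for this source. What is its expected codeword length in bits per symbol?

Repeatedly combine the two least-probable nodes; the expected code length is the sum of the merged weights.
merge 1/25 + 1/20 → 9/100
merge 9/100 + 1/10 → 19/100
merge 3/25 + 17/100 → 29/100
merge 19/100 + 13/50 → 9/20
merge 13/50 + 29/100 → 11/20
merge 9/20 + 11/20 → 1
L = 9/100 + 19/100 + 29/100 + 9/20 + 11/20 + 1 = 257/100 = 2.57 bits/symbol.

2.57 bits/symbol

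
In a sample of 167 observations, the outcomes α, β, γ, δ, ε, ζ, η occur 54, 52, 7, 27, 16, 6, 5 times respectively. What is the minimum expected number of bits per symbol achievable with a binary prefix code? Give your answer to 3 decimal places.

Probabilities are the counts divided by 167.
Repeatedly combine the two least-probable nodes; the expected code length is the sum of the merged weights.
merge 5/167 + 6/167 → 11/167
merge 7/167 + 11/167 → 18/167
merge 16/167 + 18/167 → 34/167
merge 27/167 + 34/167 → 61/167
merge 52/167 + 54/167 → 106/167
merge 61/167 + 106/167 → 1
L = 11/167 + 18/167 + 34/167 + 61/167 + 106/167 + 1 = 397/167 ≈ 2.377 bits/symbol.

2.377 bits/symbol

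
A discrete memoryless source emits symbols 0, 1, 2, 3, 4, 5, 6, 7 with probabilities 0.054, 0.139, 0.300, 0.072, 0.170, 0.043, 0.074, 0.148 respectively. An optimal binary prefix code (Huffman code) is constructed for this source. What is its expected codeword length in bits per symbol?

Repeatedly combine the two least-probable nodes; the expected code length is the sum of the merged weights.
merge 43/1000 + 27/500 → 97/1000
merge 9/125 + 37/500 → 73/500
merge 97/1000 + 139/1000 → 59/250
merge 73/500 + 37/250 → 147/500
merge 17/100 + 59/250 → 203/500
merge 147/500 + 3/10 → 297/500
merge 203/500 + 297/500 → 1
L = 97/1000 + 73/500 + 59/250 + 147/500 + 203/500 + 297/500 + 1 = 2773/1000 = 2.773 bits/symbol.

2.773 bits/symbol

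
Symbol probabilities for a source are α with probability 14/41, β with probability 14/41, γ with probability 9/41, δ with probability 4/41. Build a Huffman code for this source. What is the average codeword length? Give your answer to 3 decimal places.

Repeatedly combine the two least-probable nodes; the expected code length is the sum of the merged weights.
merge 4/41 + 9/41 → 13/41
merge 13/41 + 14/41 → 27/41
merge 14/41 + 27/41 → 1
L = 13/41 + 27/41 + 1 = 81/41 ≈ 1.976 bits/symbol.

1.976 bits/symbol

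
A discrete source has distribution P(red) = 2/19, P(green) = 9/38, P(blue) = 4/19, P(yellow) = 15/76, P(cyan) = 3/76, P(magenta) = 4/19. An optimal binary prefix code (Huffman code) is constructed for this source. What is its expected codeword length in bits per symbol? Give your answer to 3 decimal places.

2.487 bits/symbol

Repeatedly combine the two least-probable nodes; the expected code length is the sum of the merged weights.
merge 3/76 + 2/19 → 11/76
merge 11/76 + 15/76 → 13/38
merge 4/19 + 4/19 → 8/19
merge 9/38 + 13/38 → 11/19
merge 8/19 + 11/19 → 1
L = 11/76 + 13/38 + 8/19 + 11/19 + 1 = 189/76 ≈ 2.487 bits/symbol.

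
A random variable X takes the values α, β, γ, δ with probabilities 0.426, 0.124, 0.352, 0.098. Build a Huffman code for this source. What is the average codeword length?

1.796 bits/symbol

Repeatedly combine the two least-probable nodes; the expected code length is the sum of the merged weights.
merge 49/500 + 31/250 → 111/500
merge 111/500 + 44/125 → 287/500
merge 213/500 + 287/500 → 1
L = 111/500 + 287/500 + 1 = 449/250 = 1.796 bits/symbol.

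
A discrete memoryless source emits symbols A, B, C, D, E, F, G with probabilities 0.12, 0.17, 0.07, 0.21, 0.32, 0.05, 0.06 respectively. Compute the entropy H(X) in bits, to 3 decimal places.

H = −Σ pᵢ log₂ pᵢ.
−0.12·log₂(0.12) = 0.3671
−0.17·log₂(0.17) = 0.4346
−0.07·log₂(0.07) = 0.2686
−0.21·log₂(0.21) = 0.4728
−0.32·log₂(0.32) = 0.5260
−0.05·log₂(0.05) = 0.2161
−0.06·log₂(0.06) = 0.2435
Sum ≈ 2.5287 → 2.529 bits.

2.529 bits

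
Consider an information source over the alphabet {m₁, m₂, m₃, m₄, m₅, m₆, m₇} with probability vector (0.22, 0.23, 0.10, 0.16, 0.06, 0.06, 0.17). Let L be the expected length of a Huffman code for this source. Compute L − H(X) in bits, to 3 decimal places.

0.025 bits

Entropy H = −Σ p log₂ p ≈ 2.6451 bits.
Huffman merges: 3/50+3/50→3/25; 1/10+3/25→11/50; 4/25+17/100→33/100; 11/50+11/50→11/25; 23/100+33/100→14/25; 11/25+14/25→1. L = 267/100 ≈ 2.6700.
L − H = 2.6700 − 2.6451 = 0.025 bits.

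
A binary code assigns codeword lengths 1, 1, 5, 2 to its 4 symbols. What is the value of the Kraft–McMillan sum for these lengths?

With common denominator 2^5 = 32: Σ 2^(−ℓᵢ) = 16/32 + 16/32 + 1/32 + 8/32 = 41/32 = 1.28125.

1.28125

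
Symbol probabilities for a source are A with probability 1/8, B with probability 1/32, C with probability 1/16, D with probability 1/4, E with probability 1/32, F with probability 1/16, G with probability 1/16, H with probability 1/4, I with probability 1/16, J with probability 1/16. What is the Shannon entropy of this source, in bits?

Each probability is a power of 1/2, so log₂(1/p) is an integer.
H = Σ p·log₂(1/p) = 1/8·3 + 1/32·5 + 1/16·4 + 1/4·2 + 1/32·5 + 1/16·4 + 1/16·4 + 1/4·2 + 1/16·4 + 1/16·4 = 2.9375 bits.

2.9375 bits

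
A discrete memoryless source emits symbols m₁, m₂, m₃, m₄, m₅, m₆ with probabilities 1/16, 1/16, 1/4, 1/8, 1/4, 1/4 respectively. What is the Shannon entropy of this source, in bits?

2.375 bits

Each probability is a power of 1/2, so log₂(1/p) is an integer.
H = Σ p·log₂(1/p) = 1/16·4 + 1/16·4 + 1/4·2 + 1/8·3 + 1/4·2 + 1/4·2 = 2.375 bits.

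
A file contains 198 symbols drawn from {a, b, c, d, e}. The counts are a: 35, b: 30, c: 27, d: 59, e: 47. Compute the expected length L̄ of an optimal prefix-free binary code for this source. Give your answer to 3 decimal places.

Probabilities are the counts divided by 198.
Repeatedly combine the two least-probable nodes; the expected code length is the sum of the merged weights.
merge 3/22 + 5/33 → 19/66
merge 35/198 + 47/198 → 41/99
merge 19/66 + 59/198 → 58/99
merge 41/99 + 58/99 → 1
L = 19/66 + 41/99 + 58/99 + 1 = 151/66 ≈ 2.288 bits/symbol.

2.288 bits/symbol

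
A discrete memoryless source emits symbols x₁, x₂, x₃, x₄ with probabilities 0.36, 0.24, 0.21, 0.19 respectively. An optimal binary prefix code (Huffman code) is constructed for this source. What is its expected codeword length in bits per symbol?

2 bits/symbol

Repeatedly combine the two least-probable nodes; the expected code length is the sum of the merged weights.
merge 19/100 + 21/100 → 2/5
merge 6/25 + 9/25 → 3/5
merge 2/5 + 3/5 → 1
L = 2/5 + 3/5 + 1 = 2 bits/symbol.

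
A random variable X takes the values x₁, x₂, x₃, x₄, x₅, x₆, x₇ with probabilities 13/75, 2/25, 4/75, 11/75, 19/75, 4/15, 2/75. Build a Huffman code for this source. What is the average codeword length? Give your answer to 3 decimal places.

Repeatedly combine the two least-probable nodes; the expected code length is the sum of the merged weights.
merge 2/75 + 4/75 → 2/25
merge 2/25 + 2/25 → 4/25
merge 11/75 + 4/25 → 23/75
merge 13/75 + 19/75 → 32/75
merge 4/15 + 23/75 → 43/75
merge 32/75 + 43/75 → 1
L = 2/25 + 4/25 + 23/75 + 32/75 + 43/75 + 1 = 191/75 ≈ 2.547 bits/symbol.

2.547 bits/symbol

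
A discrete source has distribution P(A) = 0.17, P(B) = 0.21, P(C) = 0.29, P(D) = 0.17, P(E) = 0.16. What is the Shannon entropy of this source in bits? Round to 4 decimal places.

2.2829 bits

H = −Σ pᵢ log₂ pᵢ.
−0.17·log₂(0.17) = 0.4346
−0.21·log₂(0.21) = 0.4728
−0.29·log₂(0.29) = 0.5179
−0.17·log₂(0.17) = 0.4346
−0.16·log₂(0.16) = 0.4230
Sum ≈ 2.2829 → 2.2829 bits.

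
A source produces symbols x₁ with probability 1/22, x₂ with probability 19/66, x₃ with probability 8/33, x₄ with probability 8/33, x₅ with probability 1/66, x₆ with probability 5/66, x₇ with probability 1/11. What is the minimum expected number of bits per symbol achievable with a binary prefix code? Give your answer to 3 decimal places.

Repeatedly combine the two least-probable nodes; the expected code length is the sum of the merged weights.
merge 1/66 + 1/22 → 2/33
merge 2/33 + 5/66 → 3/22
merge 1/11 + 3/22 → 5/22
merge 5/22 + 8/33 → 31/66
merge 8/33 + 19/66 → 35/66
merge 31/66 + 35/66 → 1
L = 2/33 + 3/22 + 5/22 + 31/66 + 35/66 + 1 = 80/33 ≈ 2.424 bits/symbol.

2.424 bits/symbol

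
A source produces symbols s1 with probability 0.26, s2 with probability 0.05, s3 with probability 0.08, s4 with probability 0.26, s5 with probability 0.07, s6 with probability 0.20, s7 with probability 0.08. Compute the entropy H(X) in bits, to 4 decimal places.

H = −Σ pᵢ log₂ pᵢ.
−0.26·log₂(0.26) = 0.5053
−0.05·log₂(0.05) = 0.2161
−0.08·log₂(0.08) = 0.2915
−0.26·log₂(0.26) = 0.5053
−0.07·log₂(0.07) = 0.2686
−0.20·log₂(0.20) = 0.4644
−0.08·log₂(0.08) = 0.2915
Sum ≈ 2.5426 → 2.5426 bits.

2.5426 bits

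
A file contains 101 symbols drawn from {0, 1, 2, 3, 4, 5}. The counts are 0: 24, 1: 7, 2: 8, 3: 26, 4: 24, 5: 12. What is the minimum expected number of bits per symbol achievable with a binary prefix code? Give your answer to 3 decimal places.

2.416 bits/symbol

Probabilities are the counts divided by 101.
Repeatedly combine the two least-probable nodes; the expected code length is the sum of the merged weights.
merge 7/101 + 8/101 → 15/101
merge 12/101 + 15/101 → 27/101
merge 24/101 + 24/101 → 48/101
merge 26/101 + 27/101 → 53/101
merge 48/101 + 53/101 → 1
L = 15/101 + 27/101 + 48/101 + 53/101 + 1 = 244/101 ≈ 2.416 bits/symbol.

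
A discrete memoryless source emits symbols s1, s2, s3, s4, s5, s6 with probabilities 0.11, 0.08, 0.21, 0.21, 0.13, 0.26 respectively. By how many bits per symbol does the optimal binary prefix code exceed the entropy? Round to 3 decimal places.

Entropy H = −Σ p log₂ p ≈ 2.4754 bits.
Huffman merges: 2/25+11/100→19/100; 13/100+19/100→8/25; 21/100+21/100→21/50; 13/50+8/25→29/50; 21/50+29/50→1. L = 251/100 ≈ 2.5100.
L − H = 2.5100 − 2.4754 = 0.035 bits.

0.035 bits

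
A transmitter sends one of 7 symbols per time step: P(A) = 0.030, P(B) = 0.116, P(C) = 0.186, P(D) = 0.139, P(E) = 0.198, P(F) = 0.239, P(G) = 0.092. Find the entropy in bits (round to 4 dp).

H = −Σ pᵢ log₂ pᵢ.
−0.030·log₂(0.030) = 0.1518
−0.116·log₂(0.116) = 0.3605
−0.186·log₂(0.186) = 0.4514
−0.139·log₂(0.139) = 0.3957
−0.198·log₂(0.198) = 0.4626
−0.239·log₂(0.239) = 0.4935
−0.092·log₂(0.092) = 0.3167
Sum ≈ 2.6321 → 2.6321 bits.

2.6321 bits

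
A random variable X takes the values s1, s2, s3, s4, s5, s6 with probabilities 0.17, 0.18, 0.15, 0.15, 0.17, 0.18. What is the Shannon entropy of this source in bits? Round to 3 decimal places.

2.581 bits

H = −Σ pᵢ log₂ pᵢ.
−0.17·log₂(0.17) = 0.4346
−0.18·log₂(0.18) = 0.4453
−0.15·log₂(0.15) = 0.4105
−0.15·log₂(0.15) = 0.4105
−0.17·log₂(0.17) = 0.4346
−0.18·log₂(0.18) = 0.4453
Sum ≈ 2.5809 → 2.581 bits.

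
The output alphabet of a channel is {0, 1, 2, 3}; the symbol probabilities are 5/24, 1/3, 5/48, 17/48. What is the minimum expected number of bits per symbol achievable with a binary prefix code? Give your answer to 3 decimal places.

Repeatedly combine the two least-probable nodes; the expected code length is the sum of the merged weights.
merge 5/48 + 5/24 → 5/16
merge 5/16 + 1/3 → 31/48
merge 17/48 + 31/48 → 1
L = 5/16 + 31/48 + 1 = 47/24 ≈ 1.958 bits/symbol.

1.958 bits/symbol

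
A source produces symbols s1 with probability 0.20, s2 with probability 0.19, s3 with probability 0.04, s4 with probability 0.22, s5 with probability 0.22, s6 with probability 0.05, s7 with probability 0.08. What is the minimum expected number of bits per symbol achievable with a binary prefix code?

Repeatedly combine the two least-probable nodes; the expected code length is the sum of the merged weights.
merge 1/25 + 1/20 → 9/100
merge 2/25 + 9/100 → 17/100
merge 17/100 + 19/100 → 9/25
merge 1/5 + 11/50 → 21/50
merge 11/50 + 9/25 → 29/50
merge 21/50 + 29/50 → 1
L = 9/100 + 17/100 + 9/25 + 21/50 + 29/50 + 1 = 131/50 = 2.62 bits/symbol.

2.62 bits/symbol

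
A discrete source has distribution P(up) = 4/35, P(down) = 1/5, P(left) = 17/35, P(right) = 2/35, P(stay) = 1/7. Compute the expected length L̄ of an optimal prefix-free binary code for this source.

Repeatedly combine the two least-probable nodes; the expected code length is the sum of the merged weights.
merge 2/35 + 4/35 → 6/35
merge 1/7 + 6/35 → 11/35
merge 1/5 + 11/35 → 18/35
merge 17/35 + 18/35 → 1
L = 6/35 + 11/35 + 18/35 + 1 = 2 bits/symbol.

2 bits/symbol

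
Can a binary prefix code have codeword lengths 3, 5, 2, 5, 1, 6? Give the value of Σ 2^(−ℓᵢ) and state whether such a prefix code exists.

With common denominator 2^6 = 64: Σ 2^(−ℓᵢ) = 8/64 + 2/64 + 16/64 + 2/64 + 32/64 + 1/64 = 61/64 = 0.953125.
Kraft's inequality requires Σ ≤ 1; here Σ = 0.953125 ≤ 1, so such a prefix code exists.

0.953125; yes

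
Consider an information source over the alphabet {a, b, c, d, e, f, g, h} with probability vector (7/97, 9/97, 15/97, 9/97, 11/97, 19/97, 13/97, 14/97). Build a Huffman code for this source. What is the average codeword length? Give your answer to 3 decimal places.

2.969 bits/symbol

Repeatedly combine the two least-probable nodes; the expected code length is the sum of the merged weights.
merge 7/97 + 9/97 → 16/97
merge 9/97 + 11/97 → 20/97
merge 13/97 + 14/97 → 27/97
merge 15/97 + 16/97 → 31/97
merge 19/97 + 20/97 → 39/97
merge 27/97 + 31/97 → 58/97
merge 39/97 + 58/97 → 1
L = 16/97 + 20/97 + 27/97 + 31/97 + 39/97 + 58/97 + 1 = 288/97 ≈ 2.969 bits/symbol.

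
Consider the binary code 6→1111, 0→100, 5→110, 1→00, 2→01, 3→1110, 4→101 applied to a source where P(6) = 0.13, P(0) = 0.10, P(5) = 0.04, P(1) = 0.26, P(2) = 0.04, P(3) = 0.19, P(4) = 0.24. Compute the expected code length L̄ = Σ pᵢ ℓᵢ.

L̄ = Σ pᵢ·ℓᵢ = 0.13·4 + 0.10·3 + 0.04·3 + 0.26·2 + 0.04·2 + 0.19·4 + 0.24·3 = 3.02 bits/symbol.

3.02 bits/symbol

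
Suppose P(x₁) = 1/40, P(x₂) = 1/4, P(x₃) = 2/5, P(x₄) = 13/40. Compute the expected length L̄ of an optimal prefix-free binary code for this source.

1.875 bits/symbol

Repeatedly combine the two least-probable nodes; the expected code length is the sum of the merged weights.
merge 1/40 + 1/4 → 11/40
merge 11/40 + 13/40 → 3/5
merge 2/5 + 3/5 → 1
L = 11/40 + 3/5 + 1 = 15/8 = 1.875 bits/symbol.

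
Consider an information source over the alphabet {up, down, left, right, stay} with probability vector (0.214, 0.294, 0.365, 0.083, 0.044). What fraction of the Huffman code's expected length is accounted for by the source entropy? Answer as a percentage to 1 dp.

96.2%

Entropy H = −Σ p log₂ p ≈ 2.0223 bits.
Huffman merges: 11/250+83/1000→127/1000; 127/1000+107/500→341/1000; 147/500+341/1000→127/200; 73/200+127/200→1. L = 2103/1000 ≈ 2.1030.
Efficiency = H/L = 2.0223/2.1030 = 96.2%.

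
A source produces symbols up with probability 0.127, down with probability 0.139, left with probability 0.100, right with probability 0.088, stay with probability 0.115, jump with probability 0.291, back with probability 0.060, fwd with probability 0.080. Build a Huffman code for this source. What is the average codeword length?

Repeatedly combine the two least-probable nodes; the expected code length is the sum of the merged weights.
merge 3/50 + 2/25 → 7/50
merge 11/125 + 1/10 → 47/250
merge 23/200 + 127/1000 → 121/500
merge 139/1000 + 7/50 → 279/1000
merge 47/250 + 121/500 → 43/100
merge 279/1000 + 291/1000 → 57/100
merge 43/100 + 57/100 → 1
L = 7/50 + 47/250 + 121/500 + 279/1000 + 43/100 + 57/100 + 1 = 2849/1000 = 2.849 bits/symbol.

2.849 bits/symbol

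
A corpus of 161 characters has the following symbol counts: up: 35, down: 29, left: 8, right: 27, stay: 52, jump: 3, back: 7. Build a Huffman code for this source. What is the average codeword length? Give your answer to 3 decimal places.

Probabilities are the counts divided by 161.
Repeatedly combine the two least-probable nodes; the expected code length is the sum of the merged weights.
merge 3/161 + 1/23 → 10/161
merge 8/161 + 10/161 → 18/161
merge 18/161 + 27/161 → 45/161
merge 29/161 + 5/23 → 64/161
merge 45/161 + 52/161 → 97/161
merge 64/161 + 97/161 → 1
L = 10/161 + 18/161 + 45/161 + 64/161 + 97/161 + 1 = 395/161 ≈ 2.453 bits/symbol.

2.453 bits/symbol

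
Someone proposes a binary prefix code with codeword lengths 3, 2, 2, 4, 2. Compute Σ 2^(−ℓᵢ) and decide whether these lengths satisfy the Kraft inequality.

0.9375; yes

With common denominator 2^4 = 16: Σ 2^(−ℓᵢ) = 2/16 + 4/16 + 4/16 + 1/16 + 4/16 = 15/16 = 0.9375.
Kraft's inequality requires Σ ≤ 1; here Σ = 0.9375 ≤ 1, so such a prefix code exists.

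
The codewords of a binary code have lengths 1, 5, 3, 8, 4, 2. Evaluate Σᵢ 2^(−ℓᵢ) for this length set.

With common denominator 2^8 = 256: Σ 2^(−ℓᵢ) = 128/256 + 8/256 + 32/256 + 1/256 + 16/256 + 64/256 = 249/256 = 0.97265625.

0.97265625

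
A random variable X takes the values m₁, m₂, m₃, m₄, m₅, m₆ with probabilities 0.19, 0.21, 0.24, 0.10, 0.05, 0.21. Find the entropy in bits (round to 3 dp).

H = −Σ pᵢ log₂ pᵢ.
−0.19·log₂(0.19) = 0.4552
−0.21·log₂(0.21) = 0.4728
−0.24·log₂(0.24) = 0.4941
−0.10·log₂(0.10) = 0.3322
−0.05·log₂(0.05) = 0.2161
−0.21·log₂(0.21) = 0.4728
Sum ≈ 2.4433 → 2.443 bits.

2.443 bits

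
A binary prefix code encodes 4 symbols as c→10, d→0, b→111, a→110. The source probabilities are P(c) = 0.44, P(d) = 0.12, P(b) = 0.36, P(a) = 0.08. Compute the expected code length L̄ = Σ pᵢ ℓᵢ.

L̄ = Σ pᵢ·ℓᵢ = 0.44·2 + 0.12·1 + 0.36·3 + 0.08·3 = 2.32 bits/symbol.

2.32 bits/symbol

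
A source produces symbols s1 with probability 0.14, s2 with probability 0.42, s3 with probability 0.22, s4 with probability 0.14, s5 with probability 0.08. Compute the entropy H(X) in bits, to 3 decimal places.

2.092 bits

H = −Σ pᵢ log₂ pᵢ.
−0.14·log₂(0.14) = 0.3971
−0.42·log₂(0.42) = 0.5256
−0.22·log₂(0.22) = 0.4806
−0.14·log₂(0.14) = 0.3971
−0.08·log₂(0.08) = 0.2915
Sum ≈ 2.0919 → 2.092 bits.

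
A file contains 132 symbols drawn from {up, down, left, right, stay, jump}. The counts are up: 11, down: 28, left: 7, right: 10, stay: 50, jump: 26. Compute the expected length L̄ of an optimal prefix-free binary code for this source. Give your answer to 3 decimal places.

2.341 bits/symbol

Probabilities are the counts divided by 132.
Repeatedly combine the two least-probable nodes; the expected code length is the sum of the merged weights.
merge 7/132 + 5/66 → 17/132
merge 1/12 + 17/132 → 7/33
merge 13/66 + 7/33 → 9/22
merge 7/33 + 25/66 → 13/22
merge 9/22 + 13/22 → 1
L = 17/132 + 7/33 + 9/22 + 13/22 + 1 = 103/44 ≈ 2.341 bits/symbol.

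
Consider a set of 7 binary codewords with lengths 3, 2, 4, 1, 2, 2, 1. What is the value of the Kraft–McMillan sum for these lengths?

1.9375

With common denominator 2^4 = 16: Σ 2^(−ℓᵢ) = 2/16 + 4/16 + 1/16 + 8/16 + 4/16 + 4/16 + 8/16 = 31/16 = 1.9375.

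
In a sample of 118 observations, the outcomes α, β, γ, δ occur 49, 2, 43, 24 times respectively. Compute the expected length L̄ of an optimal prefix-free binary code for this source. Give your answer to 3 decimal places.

1.805 bits/symbol

Probabilities are the counts divided by 118.
Repeatedly combine the two least-probable nodes; the expected code length is the sum of the merged weights.
merge 1/59 + 12/59 → 13/59
merge 13/59 + 43/118 → 69/118
merge 49/118 + 69/118 → 1
L = 13/59 + 69/118 + 1 = 213/118 ≈ 1.805 bits/symbol.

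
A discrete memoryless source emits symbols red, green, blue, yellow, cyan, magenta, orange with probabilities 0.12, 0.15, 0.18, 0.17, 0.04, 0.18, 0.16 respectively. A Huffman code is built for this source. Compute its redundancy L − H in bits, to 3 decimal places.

Entropy H = −Σ p log₂ p ≈ 2.7116 bits.
Huffman merges: 1/25+3/25→4/25; 3/20+4/25→31/100; 4/25+17/100→33/100; 9/50+9/50→9/25; 31/100+33/100→16/25; 9/25+16/25→1. L = 14/5 ≈ 2.8000.
L − H = 2.8000 − 2.7116 = 0.088 bits.

0.088 bits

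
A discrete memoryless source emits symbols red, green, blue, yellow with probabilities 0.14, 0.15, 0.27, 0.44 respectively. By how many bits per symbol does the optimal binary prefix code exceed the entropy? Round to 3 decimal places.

Entropy H = −Σ p log₂ p ≈ 1.8388 bits.
Huffman merges: 7/50+3/20→29/100; 27/100+29/100→14/25; 11/25+14/25→1. L = 37/20 ≈ 1.8500.
L − H = 1.8500 − 1.8388 = 0.011 bits.

0.011 bits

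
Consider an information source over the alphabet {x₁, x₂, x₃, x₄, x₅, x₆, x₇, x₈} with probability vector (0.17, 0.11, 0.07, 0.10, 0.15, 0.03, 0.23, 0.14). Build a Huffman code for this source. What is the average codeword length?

2.87 bits/symbol

Repeatedly combine the two least-probable nodes; the expected code length is the sum of the merged weights.
merge 3/100 + 7/100 → 1/10
merge 1/10 + 1/10 → 1/5
merge 11/100 + 7/50 → 1/4
merge 3/20 + 17/100 → 8/25
merge 1/5 + 23/100 → 43/100
merge 1/4 + 8/25 → 57/100
merge 43/100 + 57/100 → 1
L = 1/10 + 1/5 + 1/4 + 8/25 + 43/100 + 57/100 + 1 = 287/100 = 2.87 bits/symbol.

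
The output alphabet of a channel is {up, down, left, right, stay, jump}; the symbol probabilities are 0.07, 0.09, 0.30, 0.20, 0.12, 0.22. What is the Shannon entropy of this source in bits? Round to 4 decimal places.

2.4143 bits

H = −Σ pᵢ log₂ pᵢ.
−0.07·log₂(0.07) = 0.2686
−0.09·log₂(0.09) = 0.3127
−0.30·log₂(0.30) = 0.5211
−0.20·log₂(0.20) = 0.4644
−0.12·log₂(0.12) = 0.3671
−0.22·log₂(0.22) = 0.4806
Sum ≈ 2.4143 → 2.4143 bits.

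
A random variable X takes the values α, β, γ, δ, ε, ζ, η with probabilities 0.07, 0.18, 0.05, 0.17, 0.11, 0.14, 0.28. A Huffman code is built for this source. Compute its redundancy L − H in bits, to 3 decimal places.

Entropy H = −Σ p log₂ p ≈ 2.6262 bits.
Huffman merges: 1/20+7/100→3/25; 11/100+3/25→23/100; 7/50+17/100→31/100; 9/50+23/100→41/100; 7/25+31/100→59/100; 41/100+59/100→1. L = 133/50 ≈ 2.6600.
L − H = 2.6600 − 2.6262 = 0.034 bits.

0.034 bits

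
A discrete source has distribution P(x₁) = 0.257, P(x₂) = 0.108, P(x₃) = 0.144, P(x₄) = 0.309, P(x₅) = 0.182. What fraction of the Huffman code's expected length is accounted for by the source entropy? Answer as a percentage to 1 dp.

98.8%

Entropy H = −Σ p log₂ p ≈ 2.2240 bits.
Huffman merges: 27/250+18/125→63/250; 91/500+63/250→217/500; 257/1000+309/1000→283/500; 217/500+283/500→1. L = 563/250 ≈ 2.2520.
Efficiency = H/L = 2.2240/2.2520 = 98.8%.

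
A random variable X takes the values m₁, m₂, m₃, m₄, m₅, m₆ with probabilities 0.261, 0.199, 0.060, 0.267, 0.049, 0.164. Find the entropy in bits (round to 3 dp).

H = −Σ pᵢ log₂ pᵢ.
−0.261·log₂(0.261) = 0.5058
−0.199·log₂(0.199) = 0.4635
−0.060·log₂(0.060) = 0.2435
−0.267·log₂(0.267) = 0.5087
−0.049·log₂(0.049) = 0.2132
−0.164·log₂(0.164) = 0.4278
Sum ≈ 2.3624 → 2.362 bits.

2.362 bits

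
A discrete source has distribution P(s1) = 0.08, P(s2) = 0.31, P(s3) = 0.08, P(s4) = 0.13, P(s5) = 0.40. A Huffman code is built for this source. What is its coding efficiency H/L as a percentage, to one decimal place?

Entropy H = −Σ p log₂ p ≈ 2.0182 bits.
Huffman merges: 2/25+2/25→4/25; 13/100+4/25→29/100; 29/100+31/100→3/5; 2/5+3/5→1. L = 41/20 ≈ 2.0500.
Efficiency = H/L = 2.0182/2.0500 = 98.5%.

98.5%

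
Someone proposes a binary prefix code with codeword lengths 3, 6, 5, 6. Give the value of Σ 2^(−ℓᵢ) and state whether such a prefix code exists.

0.1875; yes

With common denominator 2^6 = 64: Σ 2^(−ℓᵢ) = 8/64 + 1/64 + 2/64 + 1/64 = 12/64 = 0.1875.
Kraft's inequality requires Σ ≤ 1; here Σ = 0.1875 ≤ 1, so such a prefix code exists.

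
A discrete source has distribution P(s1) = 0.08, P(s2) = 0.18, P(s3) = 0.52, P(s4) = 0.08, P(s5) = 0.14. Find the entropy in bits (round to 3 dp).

H = −Σ pᵢ log₂ pᵢ.
−0.08·log₂(0.08) = 0.2915
−0.18·log₂(0.18) = 0.4453
−0.52·log₂(0.52) = 0.4906
−0.08·log₂(0.08) = 0.2915
−0.14·log₂(0.14) = 0.3971
Sum ≈ 1.9160 → 1.916 bits.

1.916 bits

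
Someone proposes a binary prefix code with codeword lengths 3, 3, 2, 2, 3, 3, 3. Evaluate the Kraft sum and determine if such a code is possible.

1.125; no

With common denominator 2^3 = 8: Σ 2^(−ℓᵢ) = 1/8 + 1/8 + 2/8 + 2/8 + 1/8 + 1/8 + 1/8 = 9/8 = 1.125.
Kraft's inequality requires Σ ≤ 1; here Σ = 1.125 > 1, so no such prefix code exists.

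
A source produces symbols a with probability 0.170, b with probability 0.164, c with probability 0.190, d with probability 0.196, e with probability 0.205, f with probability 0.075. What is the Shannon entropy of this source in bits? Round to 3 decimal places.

2.527 bits

H = −Σ pᵢ log₂ pᵢ.
−0.170·log₂(0.170) = 0.4346
−0.164·log₂(0.164) = 0.4278
−0.190·log₂(0.190) = 0.4552
−0.196·log₂(0.196) = 0.4608
−0.205·log₂(0.205) = 0.4687
−0.075·log₂(0.075) = 0.2803
Sum ≈ 2.5273 → 2.527 bits.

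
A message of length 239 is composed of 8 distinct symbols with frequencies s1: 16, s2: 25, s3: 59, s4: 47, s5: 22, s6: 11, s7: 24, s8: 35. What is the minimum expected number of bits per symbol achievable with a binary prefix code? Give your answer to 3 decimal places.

2.862 bits/symbol

Probabilities are the counts divided by 239.
Repeatedly combine the two least-probable nodes; the expected code length is the sum of the merged weights.
merge 11/239 + 16/239 → 27/239
merge 22/239 + 24/239 → 46/239
merge 25/239 + 27/239 → 52/239
merge 35/239 + 46/239 → 81/239
merge 47/239 + 52/239 → 99/239
merge 59/239 + 81/239 → 140/239
merge 99/239 + 140/239 → 1
L = 27/239 + 46/239 + 52/239 + 81/239 + 99/239 + 140/239 + 1 = 684/239 ≈ 2.862 bits/symbol.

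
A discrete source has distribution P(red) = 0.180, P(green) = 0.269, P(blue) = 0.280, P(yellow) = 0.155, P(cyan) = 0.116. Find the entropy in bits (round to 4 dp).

2.2465 bits

H = −Σ pᵢ log₂ pᵢ.
−0.180·log₂(0.180) = 0.4453
−0.269·log₂(0.269) = 0.5096
−0.280·log₂(0.280) = 0.5142
−0.155·log₂(0.155) = 0.4169
−0.116·log₂(0.116) = 0.3605
Sum ≈ 2.2465 → 2.2465 bits.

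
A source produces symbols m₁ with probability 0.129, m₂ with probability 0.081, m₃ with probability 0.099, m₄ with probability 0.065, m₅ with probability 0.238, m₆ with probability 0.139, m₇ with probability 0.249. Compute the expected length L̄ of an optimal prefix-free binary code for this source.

Repeatedly combine the two least-probable nodes; the expected code length is the sum of the merged weights.
merge 13/200 + 81/1000 → 73/500
merge 99/1000 + 129/1000 → 57/250
merge 139/1000 + 73/500 → 57/200
merge 57/250 + 119/500 → 233/500
merge 249/1000 + 57/200 → 267/500
merge 233/500 + 267/500 → 1
L = 73/500 + 57/250 + 57/200 + 233/500 + 267/500 + 1 = 2659/1000 = 2.659 bits/symbol.

2.659 bits/symbol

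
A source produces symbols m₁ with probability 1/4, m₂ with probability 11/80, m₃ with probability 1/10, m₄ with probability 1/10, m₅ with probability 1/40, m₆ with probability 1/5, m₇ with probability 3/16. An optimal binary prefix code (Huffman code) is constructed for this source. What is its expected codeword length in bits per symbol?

2.675 bits/symbol

Repeatedly combine the two least-probable nodes; the expected code length is the sum of the merged weights.
merge 1/40 + 1/10 → 1/8
merge 1/10 + 1/8 → 9/40
merge 11/80 + 3/16 → 13/40
merge 1/5 + 9/40 → 17/40
merge 1/4 + 13/40 → 23/40
merge 17/40 + 23/40 → 1
L = 1/8 + 9/40 + 13/40 + 17/40 + 23/40 + 1 = 107/40 = 2.675 bits/symbol.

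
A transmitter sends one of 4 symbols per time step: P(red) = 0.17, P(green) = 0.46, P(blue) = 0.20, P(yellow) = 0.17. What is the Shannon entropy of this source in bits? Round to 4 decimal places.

1.8489 bits

H = −Σ pᵢ log₂ pᵢ.
−0.17·log₂(0.17) = 0.4346
−0.46·log₂(0.46) = 0.5153
−0.20·log₂(0.20) = 0.4644
−0.17·log₂(0.17) = 0.4346
Sum ≈ 1.8489 → 1.8489 bits.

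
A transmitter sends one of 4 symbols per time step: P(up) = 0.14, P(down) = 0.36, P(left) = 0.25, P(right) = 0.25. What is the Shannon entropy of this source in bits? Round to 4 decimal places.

1.9277 bits

H = −Σ pᵢ log₂ pᵢ.
−0.14·log₂(0.14) = 0.3971
−0.36·log₂(0.36) = 0.5306
−0.25·log₂(0.25) = 0.5000
−0.25·log₂(0.25) = 0.5000
Sum ≈ 1.9277 → 1.9277 bits.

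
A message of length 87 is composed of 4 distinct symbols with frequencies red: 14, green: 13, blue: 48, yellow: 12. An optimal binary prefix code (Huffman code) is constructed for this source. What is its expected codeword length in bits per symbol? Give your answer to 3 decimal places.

1.736 bits/symbol

Probabilities are the counts divided by 87.
Repeatedly combine the two least-probable nodes; the expected code length is the sum of the merged weights.
merge 4/29 + 13/87 → 25/87
merge 14/87 + 25/87 → 13/29
merge 13/29 + 16/29 → 1
L = 25/87 + 13/29 + 1 = 151/87 ≈ 1.736 bits/symbol.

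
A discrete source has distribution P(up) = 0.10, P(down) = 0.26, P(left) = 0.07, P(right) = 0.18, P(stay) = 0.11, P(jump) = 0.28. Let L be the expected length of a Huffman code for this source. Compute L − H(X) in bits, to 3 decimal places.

Entropy H = −Σ p log₂ p ≈ 2.4159 bits.
Huffman merges: 7/100+1/10→17/100; 11/100+17/100→7/25; 9/50+13/50→11/25; 7/25+7/25→14/25; 11/25+14/25→1. L = 49/20 ≈ 2.4500.
L − H = 2.4500 − 2.4159 = 0.034 bits.

0.034 bits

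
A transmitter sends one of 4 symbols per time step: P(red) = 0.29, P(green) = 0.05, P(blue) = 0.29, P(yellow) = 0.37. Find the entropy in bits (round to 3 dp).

H = −Σ pᵢ log₂ pᵢ.
−0.29·log₂(0.29) = 0.5179
−0.05·log₂(0.05) = 0.2161
−0.29·log₂(0.29) = 0.5179
−0.37·log₂(0.37) = 0.5307
Sum ≈ 1.7826 → 1.783 bits.

1.783 bits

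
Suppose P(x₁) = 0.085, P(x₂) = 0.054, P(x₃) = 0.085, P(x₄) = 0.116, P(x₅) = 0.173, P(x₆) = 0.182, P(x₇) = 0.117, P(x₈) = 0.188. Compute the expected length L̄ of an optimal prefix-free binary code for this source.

2.951 bits/symbol

Repeatedly combine the two least-probable nodes; the expected code length is the sum of the merged weights.
merge 27/500 + 17/200 → 139/1000
merge 17/200 + 29/250 → 201/1000
merge 117/1000 + 139/1000 → 32/125
merge 173/1000 + 91/500 → 71/200
merge 47/250 + 201/1000 → 389/1000
merge 32/125 + 71/200 → 611/1000
merge 389/1000 + 611/1000 → 1
L = 139/1000 + 201/1000 + 32/125 + 71/200 + 389/1000 + 611/1000 + 1 = 2951/1000 = 2.951 bits/symbol.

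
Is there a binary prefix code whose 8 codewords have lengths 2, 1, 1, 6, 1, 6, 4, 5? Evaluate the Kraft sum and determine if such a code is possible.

With common denominator 2^6 = 64: Σ 2^(−ℓᵢ) = 16/64 + 32/64 + 32/64 + 1/64 + 32/64 + 1/64 + 4/64 + 2/64 = 120/64 = 1.875.
Kraft's inequality requires Σ ≤ 1; here Σ = 1.875 > 1, so no such prefix code exists.

1.875; no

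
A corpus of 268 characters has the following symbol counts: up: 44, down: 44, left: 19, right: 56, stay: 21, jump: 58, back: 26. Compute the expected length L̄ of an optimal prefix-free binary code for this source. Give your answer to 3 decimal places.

2.724 bits/symbol

Probabilities are the counts divided by 268.
Repeatedly combine the two least-probable nodes; the expected code length is the sum of the merged weights.
merge 19/268 + 21/268 → 10/67
merge 13/134 + 10/67 → 33/134
merge 11/67 + 11/67 → 22/67
merge 14/67 + 29/134 → 57/134
merge 33/134 + 22/67 → 77/134
merge 57/134 + 77/134 → 1
L = 10/67 + 33/134 + 22/67 + 57/134 + 77/134 + 1 = 365/134 ≈ 2.724 bits/symbol.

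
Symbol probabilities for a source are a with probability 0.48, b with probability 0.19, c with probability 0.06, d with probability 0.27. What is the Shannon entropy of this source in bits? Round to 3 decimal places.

H = −Σ pᵢ log₂ pᵢ.
−0.48·log₂(0.48) = 0.5083
−0.19·log₂(0.19) = 0.4552
−0.06·log₂(0.06) = 0.2435
−0.27·log₂(0.27) = 0.5100
Sum ≈ 1.7171 → 1.717 bits.

1.717 bits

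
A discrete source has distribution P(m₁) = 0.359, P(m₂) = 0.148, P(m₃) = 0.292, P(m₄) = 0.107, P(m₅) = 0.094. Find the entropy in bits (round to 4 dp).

2.1228 bits

H = −Σ pᵢ log₂ pᵢ.
−0.359·log₂(0.359) = 0.5306
−0.148·log₂(0.148) = 0.4079
−0.292·log₂(0.292) = 0.5186
−0.107·log₂(0.107) = 0.3450
−0.094·log₂(0.094) = 0.3207
Sum ≈ 2.1228 → 2.1228 bits.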